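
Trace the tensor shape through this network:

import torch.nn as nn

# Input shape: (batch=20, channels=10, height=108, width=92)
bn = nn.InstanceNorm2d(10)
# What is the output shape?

Input shape: (20, 10, 108, 92)
Output shape: (20, 10, 108, 92)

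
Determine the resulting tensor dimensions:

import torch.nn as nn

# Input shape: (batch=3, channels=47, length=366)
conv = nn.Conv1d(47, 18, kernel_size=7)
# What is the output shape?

Input shape: (3, 47, 366)
Output shape: (3, 18, 360)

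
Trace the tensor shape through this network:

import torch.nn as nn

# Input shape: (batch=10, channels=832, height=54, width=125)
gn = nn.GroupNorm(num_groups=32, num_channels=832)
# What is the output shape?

Input shape: (10, 832, 54, 125)
Output shape: (10, 832, 54, 125)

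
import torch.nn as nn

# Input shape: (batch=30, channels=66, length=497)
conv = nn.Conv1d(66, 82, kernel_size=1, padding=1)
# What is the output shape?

Input shape: (30, 66, 497)
Output shape: (30, 82, 499)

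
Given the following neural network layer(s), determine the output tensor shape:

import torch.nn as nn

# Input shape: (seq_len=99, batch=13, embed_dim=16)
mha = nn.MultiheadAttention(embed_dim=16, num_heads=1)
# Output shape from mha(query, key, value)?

Input shape: (99, 13, 16)
Output shape: (99, 13, 16)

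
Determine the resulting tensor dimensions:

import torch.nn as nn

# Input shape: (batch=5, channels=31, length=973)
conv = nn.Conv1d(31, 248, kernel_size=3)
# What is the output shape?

Input shape: (5, 31, 973)
Output shape: (5, 248, 971)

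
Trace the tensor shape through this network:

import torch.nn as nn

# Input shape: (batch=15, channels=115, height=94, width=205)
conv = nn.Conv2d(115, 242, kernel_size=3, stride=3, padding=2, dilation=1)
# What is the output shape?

Input shape: (15, 115, 94, 205)
Output shape: (15, 242, 32, 69)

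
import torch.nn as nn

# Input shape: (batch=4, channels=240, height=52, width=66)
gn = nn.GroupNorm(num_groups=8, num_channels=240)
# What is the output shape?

Input shape: (4, 240, 52, 66)
Output shape: (4, 240, 52, 66)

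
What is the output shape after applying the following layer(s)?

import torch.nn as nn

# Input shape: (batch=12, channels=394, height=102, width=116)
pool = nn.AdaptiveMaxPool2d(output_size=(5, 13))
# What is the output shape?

Input shape: (12, 394, 102, 116)
Output shape: (12, 394, 5, 13)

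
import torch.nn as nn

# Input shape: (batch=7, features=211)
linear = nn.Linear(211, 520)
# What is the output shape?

Input shape: (7, 211)
Output shape: (7, 520)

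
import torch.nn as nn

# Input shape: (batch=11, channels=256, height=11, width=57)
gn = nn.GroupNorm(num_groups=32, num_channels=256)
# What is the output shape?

Input shape: (11, 256, 11, 57)
Output shape: (11, 256, 11, 57)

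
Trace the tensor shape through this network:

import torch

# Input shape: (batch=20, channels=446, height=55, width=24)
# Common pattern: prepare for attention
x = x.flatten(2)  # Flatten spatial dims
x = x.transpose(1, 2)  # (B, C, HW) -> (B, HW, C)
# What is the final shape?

Input shape: (20, 446, 55, 24)
  -> after flatten(2): (20, 446, 1320)
Output shape: (20, 1320, 446)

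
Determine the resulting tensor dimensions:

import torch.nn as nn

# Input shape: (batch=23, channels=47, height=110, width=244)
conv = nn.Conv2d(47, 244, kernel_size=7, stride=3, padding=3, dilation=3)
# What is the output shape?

Input shape: (23, 47, 110, 244)
Output shape: (23, 244, 33, 78)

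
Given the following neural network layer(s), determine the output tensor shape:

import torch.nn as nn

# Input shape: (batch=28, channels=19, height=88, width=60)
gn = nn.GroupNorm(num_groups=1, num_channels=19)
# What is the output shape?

Input shape: (28, 19, 88, 60)
Output shape: (28, 19, 88, 60)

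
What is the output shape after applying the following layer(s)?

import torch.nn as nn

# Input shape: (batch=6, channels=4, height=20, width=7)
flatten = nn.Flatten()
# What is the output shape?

Input shape: (6, 4, 20, 7)
Output shape: (6, 560)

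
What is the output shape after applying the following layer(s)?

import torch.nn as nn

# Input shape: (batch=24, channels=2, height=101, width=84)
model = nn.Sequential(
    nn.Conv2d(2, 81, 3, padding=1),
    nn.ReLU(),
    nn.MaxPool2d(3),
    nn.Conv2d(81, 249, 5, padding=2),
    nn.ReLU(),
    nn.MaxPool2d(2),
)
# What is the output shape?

Input shape: (24, 2, 101, 84)
  -> after first Conv2d: (24, 81, 101, 84)
  -> after first MaxPool2d: (24, 81, 33, 28)
  -> after second Conv2d: (24, 249, 33, 28)
Output shape: (24, 249, 16, 14)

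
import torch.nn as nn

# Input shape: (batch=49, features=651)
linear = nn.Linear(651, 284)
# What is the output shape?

Input shape: (49, 651)
Output shape: (49, 284)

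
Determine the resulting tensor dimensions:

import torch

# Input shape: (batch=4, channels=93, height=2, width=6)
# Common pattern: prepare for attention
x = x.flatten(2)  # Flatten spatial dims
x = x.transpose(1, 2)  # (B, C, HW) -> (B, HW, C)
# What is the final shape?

Input shape: (4, 93, 2, 6)
  -> after flatten(2): (4, 93, 12)
Output shape: (4, 12, 93)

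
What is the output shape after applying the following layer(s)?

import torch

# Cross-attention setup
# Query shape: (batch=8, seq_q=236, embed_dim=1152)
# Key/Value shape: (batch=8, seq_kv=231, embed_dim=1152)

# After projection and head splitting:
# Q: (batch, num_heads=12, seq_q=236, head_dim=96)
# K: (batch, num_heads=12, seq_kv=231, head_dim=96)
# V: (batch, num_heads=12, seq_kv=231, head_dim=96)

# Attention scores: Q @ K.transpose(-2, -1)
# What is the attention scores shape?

Input shape: (8, 236, 1152)
Output shape: (8, 12, 236, 231)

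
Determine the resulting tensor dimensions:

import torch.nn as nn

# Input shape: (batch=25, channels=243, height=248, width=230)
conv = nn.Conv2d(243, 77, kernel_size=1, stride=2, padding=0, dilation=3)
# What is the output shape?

Input shape: (25, 243, 248, 230)
Output shape: (25, 77, 124, 115)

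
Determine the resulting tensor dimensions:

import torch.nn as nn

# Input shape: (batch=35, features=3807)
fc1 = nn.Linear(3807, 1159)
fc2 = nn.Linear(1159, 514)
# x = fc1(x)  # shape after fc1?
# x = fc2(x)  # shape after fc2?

Input shape: (35, 3807)
  -> after fc1: (35, 1159)
Output shape: (35, 514)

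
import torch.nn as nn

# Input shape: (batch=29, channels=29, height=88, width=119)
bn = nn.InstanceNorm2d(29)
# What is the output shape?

Input shape: (29, 29, 88, 119)
Output shape: (29, 29, 88, 119)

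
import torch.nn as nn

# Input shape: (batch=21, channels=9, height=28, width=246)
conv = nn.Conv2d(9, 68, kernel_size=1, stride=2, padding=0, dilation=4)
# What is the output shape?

Input shape: (21, 9, 28, 246)
Output shape: (21, 68, 14, 123)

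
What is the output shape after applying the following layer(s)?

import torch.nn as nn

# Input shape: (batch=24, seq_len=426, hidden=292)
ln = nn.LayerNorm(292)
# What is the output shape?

Input shape: (24, 426, 292)
Output shape: (24, 426, 292)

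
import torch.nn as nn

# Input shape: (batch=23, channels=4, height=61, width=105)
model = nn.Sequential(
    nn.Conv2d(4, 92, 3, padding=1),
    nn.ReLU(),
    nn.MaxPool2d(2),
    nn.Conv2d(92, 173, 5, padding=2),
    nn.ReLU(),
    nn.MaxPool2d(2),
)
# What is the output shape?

Input shape: (23, 4, 61, 105)
  -> after first Conv2d: (23, 92, 61, 105)
  -> after first MaxPool2d: (23, 92, 30, 52)
  -> after second Conv2d: (23, 173, 30, 52)
Output shape: (23, 173, 15, 26)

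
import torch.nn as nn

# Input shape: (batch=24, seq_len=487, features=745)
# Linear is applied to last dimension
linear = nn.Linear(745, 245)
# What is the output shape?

Input shape: (24, 487, 745)
Output shape: (24, 487, 245)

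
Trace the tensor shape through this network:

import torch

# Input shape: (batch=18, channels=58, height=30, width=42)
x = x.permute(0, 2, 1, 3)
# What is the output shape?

Input shape: (18, 58, 30, 42)
Output shape: (18, 30, 58, 42)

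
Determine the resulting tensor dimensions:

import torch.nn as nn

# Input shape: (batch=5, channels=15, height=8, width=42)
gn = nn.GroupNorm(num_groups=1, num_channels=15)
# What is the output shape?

Input shape: (5, 15, 8, 42)
Output shape: (5, 15, 8, 42)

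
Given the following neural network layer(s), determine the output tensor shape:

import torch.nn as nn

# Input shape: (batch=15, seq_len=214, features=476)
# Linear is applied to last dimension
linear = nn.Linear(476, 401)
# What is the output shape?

Input shape: (15, 214, 476)
Output shape: (15, 214, 401)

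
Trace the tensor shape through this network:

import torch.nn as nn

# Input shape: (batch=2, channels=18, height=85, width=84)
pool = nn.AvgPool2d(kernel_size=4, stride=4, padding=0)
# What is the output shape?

Input shape: (2, 18, 85, 84)
Output shape: (2, 18, 21, 21)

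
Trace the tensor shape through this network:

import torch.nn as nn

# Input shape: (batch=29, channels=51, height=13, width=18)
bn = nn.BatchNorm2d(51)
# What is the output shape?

Input shape: (29, 51, 13, 18)
Output shape: (29, 51, 13, 18)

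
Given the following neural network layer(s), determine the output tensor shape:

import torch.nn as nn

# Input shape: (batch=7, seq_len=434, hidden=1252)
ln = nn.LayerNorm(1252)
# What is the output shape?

Input shape: (7, 434, 1252)
Output shape: (7, 434, 1252)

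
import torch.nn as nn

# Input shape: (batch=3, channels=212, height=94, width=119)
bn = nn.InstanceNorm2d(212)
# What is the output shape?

Input shape: (3, 212, 94, 119)
Output shape: (3, 212, 94, 119)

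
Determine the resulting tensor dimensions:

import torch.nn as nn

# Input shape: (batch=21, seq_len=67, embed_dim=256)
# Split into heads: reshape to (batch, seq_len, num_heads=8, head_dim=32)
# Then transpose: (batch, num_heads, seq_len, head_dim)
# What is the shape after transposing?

Input shape: (21, 67, 256)
  -> after reshape: (21, 67, 8, 32)
Output shape: (21, 8, 67, 32)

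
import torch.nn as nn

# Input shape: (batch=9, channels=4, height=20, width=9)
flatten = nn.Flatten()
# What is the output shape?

Input shape: (9, 4, 20, 9)
Output shape: (9, 720)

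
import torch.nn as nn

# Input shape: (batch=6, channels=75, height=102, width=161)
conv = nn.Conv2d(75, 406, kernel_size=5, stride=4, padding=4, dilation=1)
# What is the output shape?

Input shape: (6, 75, 102, 161)
Output shape: (6, 406, 27, 42)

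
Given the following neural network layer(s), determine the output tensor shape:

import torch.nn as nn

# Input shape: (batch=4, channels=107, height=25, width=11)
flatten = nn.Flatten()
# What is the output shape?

Input shape: (4, 107, 25, 11)
Output shape: (4, 29425)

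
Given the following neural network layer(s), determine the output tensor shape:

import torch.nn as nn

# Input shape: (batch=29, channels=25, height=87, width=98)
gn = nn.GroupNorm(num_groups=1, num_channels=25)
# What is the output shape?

Input shape: (29, 25, 87, 98)
Output shape: (29, 25, 87, 98)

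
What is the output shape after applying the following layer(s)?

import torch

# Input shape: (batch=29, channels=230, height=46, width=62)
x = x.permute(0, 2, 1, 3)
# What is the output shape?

Input shape: (29, 230, 46, 62)
Output shape: (29, 46, 230, 62)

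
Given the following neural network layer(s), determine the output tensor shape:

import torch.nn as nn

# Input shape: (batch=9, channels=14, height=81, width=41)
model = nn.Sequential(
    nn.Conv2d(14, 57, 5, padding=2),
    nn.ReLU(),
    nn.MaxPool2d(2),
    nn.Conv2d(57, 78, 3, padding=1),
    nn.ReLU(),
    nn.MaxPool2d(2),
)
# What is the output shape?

Input shape: (9, 14, 81, 41)
  -> after first Conv2d: (9, 57, 81, 41)
  -> after first MaxPool2d: (9, 57, 40, 20)
  -> after second Conv2d: (9, 78, 40, 20)
Output shape: (9, 78, 20, 10)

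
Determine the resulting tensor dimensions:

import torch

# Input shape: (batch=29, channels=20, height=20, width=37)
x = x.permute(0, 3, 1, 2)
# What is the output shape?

Input shape: (29, 20, 20, 37)
Output shape: (29, 37, 20, 20)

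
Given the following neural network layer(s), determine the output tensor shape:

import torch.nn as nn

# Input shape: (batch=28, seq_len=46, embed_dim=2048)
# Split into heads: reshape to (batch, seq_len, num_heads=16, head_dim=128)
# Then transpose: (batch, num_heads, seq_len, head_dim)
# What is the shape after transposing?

Input shape: (28, 46, 2048)
  -> after reshape: (28, 46, 16, 128)
Output shape: (28, 16, 46, 128)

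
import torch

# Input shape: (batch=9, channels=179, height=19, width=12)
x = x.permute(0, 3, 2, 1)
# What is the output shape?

Input shape: (9, 179, 19, 12)
Output shape: (9, 12, 19, 179)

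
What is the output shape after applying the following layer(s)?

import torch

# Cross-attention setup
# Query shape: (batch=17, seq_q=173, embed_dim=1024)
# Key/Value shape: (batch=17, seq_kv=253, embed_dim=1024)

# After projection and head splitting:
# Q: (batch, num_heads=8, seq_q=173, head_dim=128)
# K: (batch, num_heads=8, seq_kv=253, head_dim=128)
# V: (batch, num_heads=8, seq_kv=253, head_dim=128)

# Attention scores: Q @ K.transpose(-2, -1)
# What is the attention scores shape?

Input shape: (17, 173, 1024)
Output shape: (17, 8, 173, 253)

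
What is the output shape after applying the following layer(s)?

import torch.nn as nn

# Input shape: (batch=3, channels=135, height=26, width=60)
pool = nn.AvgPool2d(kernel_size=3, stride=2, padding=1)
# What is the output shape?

Input shape: (3, 135, 26, 60)
Output shape: (3, 135, 13, 30)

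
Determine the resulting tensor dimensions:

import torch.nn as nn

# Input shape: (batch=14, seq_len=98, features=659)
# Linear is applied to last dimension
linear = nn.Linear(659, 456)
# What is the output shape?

Input shape: (14, 98, 659)
Output shape: (14, 98, 456)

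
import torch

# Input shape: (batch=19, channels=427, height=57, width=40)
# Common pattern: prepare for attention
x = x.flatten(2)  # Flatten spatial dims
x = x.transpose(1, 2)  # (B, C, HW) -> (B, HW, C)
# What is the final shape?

Input shape: (19, 427, 57, 40)
  -> after flatten(2): (19, 427, 2280)
Output shape: (19, 2280, 427)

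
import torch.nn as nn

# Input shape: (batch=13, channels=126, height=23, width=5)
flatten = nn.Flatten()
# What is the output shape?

Input shape: (13, 126, 23, 5)
Output shape: (13, 14490)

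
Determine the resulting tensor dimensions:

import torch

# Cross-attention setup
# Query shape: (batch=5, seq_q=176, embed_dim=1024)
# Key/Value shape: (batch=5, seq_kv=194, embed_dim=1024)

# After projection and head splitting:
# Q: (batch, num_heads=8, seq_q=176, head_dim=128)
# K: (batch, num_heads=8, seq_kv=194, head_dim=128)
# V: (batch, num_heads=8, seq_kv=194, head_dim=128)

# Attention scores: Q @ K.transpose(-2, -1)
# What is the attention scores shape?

Input shape: (5, 176, 1024)
Output shape: (5, 8, 176, 194)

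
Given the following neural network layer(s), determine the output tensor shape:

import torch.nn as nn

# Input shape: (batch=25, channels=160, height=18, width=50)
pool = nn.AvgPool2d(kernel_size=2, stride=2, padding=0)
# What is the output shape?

Input shape: (25, 160, 18, 50)
Output shape: (25, 160, 9, 25)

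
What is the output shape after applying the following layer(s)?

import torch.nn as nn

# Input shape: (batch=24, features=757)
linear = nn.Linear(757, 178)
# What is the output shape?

Input shape: (24, 757)
Output shape: (24, 178)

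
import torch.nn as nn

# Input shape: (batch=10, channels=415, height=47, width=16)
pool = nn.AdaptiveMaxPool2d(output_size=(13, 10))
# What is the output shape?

Input shape: (10, 415, 47, 16)
Output shape: (10, 415, 13, 10)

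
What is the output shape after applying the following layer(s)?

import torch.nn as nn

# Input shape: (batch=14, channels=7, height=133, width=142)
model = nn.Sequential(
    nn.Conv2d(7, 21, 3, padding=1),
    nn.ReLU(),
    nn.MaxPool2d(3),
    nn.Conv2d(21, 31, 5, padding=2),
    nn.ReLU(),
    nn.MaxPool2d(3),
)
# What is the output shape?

Input shape: (14, 7, 133, 142)
  -> after first Conv2d: (14, 21, 133, 142)
  -> after first MaxPool2d: (14, 21, 44, 47)
  -> after second Conv2d: (14, 31, 44, 47)
Output shape: (14, 31, 14, 15)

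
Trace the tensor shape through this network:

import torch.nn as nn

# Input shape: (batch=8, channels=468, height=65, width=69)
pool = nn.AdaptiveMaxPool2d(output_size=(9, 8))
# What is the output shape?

Input shape: (8, 468, 65, 69)
Output shape: (8, 468, 9, 8)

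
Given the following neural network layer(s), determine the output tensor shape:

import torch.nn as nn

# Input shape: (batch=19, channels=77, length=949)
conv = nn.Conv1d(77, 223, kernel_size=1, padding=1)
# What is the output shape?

Input shape: (19, 77, 949)
Output shape: (19, 223, 951)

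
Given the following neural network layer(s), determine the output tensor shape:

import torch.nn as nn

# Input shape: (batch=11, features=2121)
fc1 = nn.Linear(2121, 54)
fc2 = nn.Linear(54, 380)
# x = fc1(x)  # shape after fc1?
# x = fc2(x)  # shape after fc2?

Input shape: (11, 2121)
  -> after fc1: (11, 54)
Output shape: (11, 380)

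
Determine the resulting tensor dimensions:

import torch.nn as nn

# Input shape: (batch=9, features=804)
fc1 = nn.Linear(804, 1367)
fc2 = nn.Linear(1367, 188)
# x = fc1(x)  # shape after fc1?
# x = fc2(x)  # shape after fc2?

Input shape: (9, 804)
  -> after fc1: (9, 1367)
Output shape: (9, 188)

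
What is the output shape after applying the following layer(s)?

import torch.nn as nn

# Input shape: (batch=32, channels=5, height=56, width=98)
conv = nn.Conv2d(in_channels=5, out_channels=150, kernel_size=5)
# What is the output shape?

Input shape: (32, 5, 56, 98)
Output shape: (32, 150, 52, 94)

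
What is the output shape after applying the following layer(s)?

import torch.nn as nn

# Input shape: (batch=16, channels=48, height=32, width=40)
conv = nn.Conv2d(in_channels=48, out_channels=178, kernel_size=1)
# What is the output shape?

Input shape: (16, 48, 32, 40)
Output shape: (16, 178, 32, 40)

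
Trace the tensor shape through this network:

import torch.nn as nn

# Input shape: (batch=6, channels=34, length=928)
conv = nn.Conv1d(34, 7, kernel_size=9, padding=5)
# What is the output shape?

Input shape: (6, 34, 928)
Output shape: (6, 7, 930)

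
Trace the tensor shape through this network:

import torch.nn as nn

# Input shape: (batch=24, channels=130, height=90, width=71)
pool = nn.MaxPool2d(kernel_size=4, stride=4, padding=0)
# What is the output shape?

Input shape: (24, 130, 90, 71)
Output shape: (24, 130, 22, 17)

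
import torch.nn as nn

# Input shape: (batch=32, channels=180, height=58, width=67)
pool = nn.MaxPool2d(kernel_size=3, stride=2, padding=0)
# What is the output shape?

Input shape: (32, 180, 58, 67)
Output shape: (32, 180, 28, 33)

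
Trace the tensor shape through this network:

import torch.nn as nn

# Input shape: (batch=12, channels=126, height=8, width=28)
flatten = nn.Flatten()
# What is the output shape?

Input shape: (12, 126, 8, 28)
Output shape: (12, 28224)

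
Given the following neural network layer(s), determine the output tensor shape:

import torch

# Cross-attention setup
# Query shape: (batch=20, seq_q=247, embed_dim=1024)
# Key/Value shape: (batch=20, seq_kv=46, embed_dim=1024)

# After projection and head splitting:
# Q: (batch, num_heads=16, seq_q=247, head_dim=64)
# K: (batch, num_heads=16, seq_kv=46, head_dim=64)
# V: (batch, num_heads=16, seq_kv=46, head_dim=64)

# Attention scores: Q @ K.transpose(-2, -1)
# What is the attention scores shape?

Input shape: (20, 247, 1024)
Output shape: (20, 16, 247, 46)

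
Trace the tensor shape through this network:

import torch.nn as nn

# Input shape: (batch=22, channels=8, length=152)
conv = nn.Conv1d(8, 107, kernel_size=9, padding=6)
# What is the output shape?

Input shape: (22, 8, 152)
Output shape: (22, 107, 156)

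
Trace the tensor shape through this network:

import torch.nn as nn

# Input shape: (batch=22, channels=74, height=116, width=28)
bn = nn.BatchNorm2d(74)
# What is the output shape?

Input shape: (22, 74, 116, 28)
Output shape: (22, 74, 116, 28)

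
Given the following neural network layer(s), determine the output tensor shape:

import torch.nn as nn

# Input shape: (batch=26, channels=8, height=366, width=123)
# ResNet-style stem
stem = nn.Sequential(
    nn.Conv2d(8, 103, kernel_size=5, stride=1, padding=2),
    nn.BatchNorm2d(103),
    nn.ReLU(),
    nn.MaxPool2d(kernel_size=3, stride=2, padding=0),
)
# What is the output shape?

Input shape: (26, 8, 366, 123)
  -> after Conv2d 5x5 stride=1: (26, 103, 366, 123)
Output shape: (26, 103, 182, 61)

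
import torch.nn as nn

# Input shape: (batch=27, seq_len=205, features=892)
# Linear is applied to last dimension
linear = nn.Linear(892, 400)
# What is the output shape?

Input shape: (27, 205, 892)
Output shape: (27, 205, 400)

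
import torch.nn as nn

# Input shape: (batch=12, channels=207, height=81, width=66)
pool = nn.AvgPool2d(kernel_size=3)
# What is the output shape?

Input shape: (12, 207, 81, 66)
Output shape: (12, 207, 27, 22)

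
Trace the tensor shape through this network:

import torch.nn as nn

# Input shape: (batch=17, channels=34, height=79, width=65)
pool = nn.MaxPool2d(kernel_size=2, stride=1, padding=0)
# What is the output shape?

Input shape: (17, 34, 79, 65)
Output shape: (17, 34, 78, 64)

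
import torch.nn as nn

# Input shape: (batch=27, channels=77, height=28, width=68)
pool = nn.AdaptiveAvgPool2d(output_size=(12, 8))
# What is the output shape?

Input shape: (27, 77, 28, 68)
Output shape: (27, 77, 12, 8)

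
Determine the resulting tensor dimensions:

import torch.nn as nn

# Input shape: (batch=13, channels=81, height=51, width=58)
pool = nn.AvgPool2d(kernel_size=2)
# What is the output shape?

Input shape: (13, 81, 51, 58)
Output shape: (13, 81, 25, 29)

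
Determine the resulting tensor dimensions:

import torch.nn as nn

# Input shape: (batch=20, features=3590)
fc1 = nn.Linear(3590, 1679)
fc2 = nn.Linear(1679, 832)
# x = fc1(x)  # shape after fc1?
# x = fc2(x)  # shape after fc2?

Input shape: (20, 3590)
  -> after fc1: (20, 1679)
Output shape: (20, 832)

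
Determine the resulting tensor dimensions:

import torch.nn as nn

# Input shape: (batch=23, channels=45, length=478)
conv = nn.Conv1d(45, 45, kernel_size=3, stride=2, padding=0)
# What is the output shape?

Input shape: (23, 45, 478)
Output shape: (23, 45, 238)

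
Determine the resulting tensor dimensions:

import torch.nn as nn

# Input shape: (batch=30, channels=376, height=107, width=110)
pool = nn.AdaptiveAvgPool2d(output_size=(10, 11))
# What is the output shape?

Input shape: (30, 376, 107, 110)
Output shape: (30, 376, 10, 11)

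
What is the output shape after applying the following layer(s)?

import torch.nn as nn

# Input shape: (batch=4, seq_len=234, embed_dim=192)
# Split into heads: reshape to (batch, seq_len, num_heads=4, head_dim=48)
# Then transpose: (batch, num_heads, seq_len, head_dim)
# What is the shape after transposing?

Input shape: (4, 234, 192)
  -> after reshape: (4, 234, 4, 48)
Output shape: (4, 4, 234, 48)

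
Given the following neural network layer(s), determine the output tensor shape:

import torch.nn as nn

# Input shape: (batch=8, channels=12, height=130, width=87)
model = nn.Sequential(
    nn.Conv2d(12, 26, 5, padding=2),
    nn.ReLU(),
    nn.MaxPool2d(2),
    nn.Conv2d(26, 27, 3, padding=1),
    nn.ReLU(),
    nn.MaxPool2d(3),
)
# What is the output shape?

Input shape: (8, 12, 130, 87)
  -> after first Conv2d: (8, 26, 130, 87)
  -> after first MaxPool2d: (8, 26, 65, 43)
  -> after second Conv2d: (8, 27, 65, 43)
Output shape: (8, 27, 21, 14)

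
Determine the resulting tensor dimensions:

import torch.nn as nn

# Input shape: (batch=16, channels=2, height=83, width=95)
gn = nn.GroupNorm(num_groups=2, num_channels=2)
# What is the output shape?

Input shape: (16, 2, 83, 95)
Output shape: (16, 2, 83, 95)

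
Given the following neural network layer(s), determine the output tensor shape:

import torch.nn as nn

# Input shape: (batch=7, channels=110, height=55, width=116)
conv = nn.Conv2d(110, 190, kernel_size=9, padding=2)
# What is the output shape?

Input shape: (7, 110, 55, 116)
Output shape: (7, 190, 51, 112)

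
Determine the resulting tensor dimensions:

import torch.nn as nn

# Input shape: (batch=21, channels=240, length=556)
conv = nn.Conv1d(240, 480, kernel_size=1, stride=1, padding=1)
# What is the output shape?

Input shape: (21, 240, 556)
Output shape: (21, 480, 558)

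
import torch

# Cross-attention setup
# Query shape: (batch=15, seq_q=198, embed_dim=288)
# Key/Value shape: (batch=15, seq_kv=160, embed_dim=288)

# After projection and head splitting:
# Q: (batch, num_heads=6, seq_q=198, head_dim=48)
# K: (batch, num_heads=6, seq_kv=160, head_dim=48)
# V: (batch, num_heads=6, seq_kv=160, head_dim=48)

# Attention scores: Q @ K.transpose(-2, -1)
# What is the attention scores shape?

Input shape: (15, 198, 288)
Output shape: (15, 6, 198, 160)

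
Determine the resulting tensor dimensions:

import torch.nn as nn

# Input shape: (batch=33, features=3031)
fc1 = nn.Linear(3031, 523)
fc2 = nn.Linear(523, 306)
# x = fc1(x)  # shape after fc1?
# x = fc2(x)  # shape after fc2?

Input shape: (33, 3031)
  -> after fc1: (33, 523)
Output shape: (33, 306)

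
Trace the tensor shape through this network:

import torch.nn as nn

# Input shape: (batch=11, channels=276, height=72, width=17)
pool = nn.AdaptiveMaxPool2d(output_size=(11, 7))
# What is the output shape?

Input shape: (11, 276, 72, 17)
Output shape: (11, 276, 11, 7)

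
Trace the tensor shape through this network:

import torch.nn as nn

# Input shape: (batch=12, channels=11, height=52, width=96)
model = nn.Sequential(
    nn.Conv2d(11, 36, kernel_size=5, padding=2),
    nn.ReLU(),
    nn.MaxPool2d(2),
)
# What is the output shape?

Input shape: (12, 11, 52, 96)
  -> after Conv2d: (12, 36, 52, 96)
  -> after ReLU: (12, 36, 52, 96)
Output shape: (12, 36, 26, 48)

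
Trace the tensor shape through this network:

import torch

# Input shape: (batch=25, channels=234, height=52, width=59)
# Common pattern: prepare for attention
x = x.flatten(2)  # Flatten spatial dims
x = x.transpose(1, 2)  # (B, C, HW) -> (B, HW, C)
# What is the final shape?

Input shape: (25, 234, 52, 59)
  -> after flatten(2): (25, 234, 3068)
Output shape: (25, 3068, 234)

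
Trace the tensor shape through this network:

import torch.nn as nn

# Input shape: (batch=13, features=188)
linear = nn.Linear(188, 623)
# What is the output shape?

Input shape: (13, 188)
Output shape: (13, 623)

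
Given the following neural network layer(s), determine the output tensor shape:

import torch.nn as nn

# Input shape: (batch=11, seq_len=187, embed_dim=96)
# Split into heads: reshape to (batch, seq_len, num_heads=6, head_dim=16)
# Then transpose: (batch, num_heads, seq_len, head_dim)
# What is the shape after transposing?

Input shape: (11, 187, 96)
  -> after reshape: (11, 187, 6, 16)
Output shape: (11, 6, 187, 16)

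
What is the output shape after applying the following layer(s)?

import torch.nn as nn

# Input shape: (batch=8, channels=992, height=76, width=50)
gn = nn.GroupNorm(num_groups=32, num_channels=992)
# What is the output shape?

Input shape: (8, 992, 76, 50)
Output shape: (8, 992, 76, 50)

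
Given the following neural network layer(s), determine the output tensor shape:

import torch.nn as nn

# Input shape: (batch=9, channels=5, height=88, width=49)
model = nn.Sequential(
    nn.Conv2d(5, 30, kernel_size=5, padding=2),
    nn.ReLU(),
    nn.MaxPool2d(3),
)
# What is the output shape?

Input shape: (9, 5, 88, 49)
  -> after Conv2d: (9, 30, 88, 49)
  -> after ReLU: (9, 30, 88, 49)
Output shape: (9, 30, 29, 16)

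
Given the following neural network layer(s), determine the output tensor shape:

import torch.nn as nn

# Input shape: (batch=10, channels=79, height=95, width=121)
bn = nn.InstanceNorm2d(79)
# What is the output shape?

Input shape: (10, 79, 95, 121)
Output shape: (10, 79, 95, 121)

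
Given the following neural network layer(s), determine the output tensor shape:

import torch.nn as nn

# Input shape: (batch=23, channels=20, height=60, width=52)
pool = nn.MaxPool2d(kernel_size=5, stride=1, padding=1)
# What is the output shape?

Input shape: (23, 20, 60, 52)
Output shape: (23, 20, 58, 50)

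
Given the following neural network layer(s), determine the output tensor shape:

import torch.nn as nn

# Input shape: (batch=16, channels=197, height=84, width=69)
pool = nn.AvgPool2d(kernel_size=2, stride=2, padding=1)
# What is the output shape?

Input shape: (16, 197, 84, 69)
Output shape: (16, 197, 43, 35)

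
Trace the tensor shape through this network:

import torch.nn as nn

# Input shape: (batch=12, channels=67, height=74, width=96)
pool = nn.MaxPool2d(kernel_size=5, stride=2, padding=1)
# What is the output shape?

Input shape: (12, 67, 74, 96)
Output shape: (12, 67, 36, 47)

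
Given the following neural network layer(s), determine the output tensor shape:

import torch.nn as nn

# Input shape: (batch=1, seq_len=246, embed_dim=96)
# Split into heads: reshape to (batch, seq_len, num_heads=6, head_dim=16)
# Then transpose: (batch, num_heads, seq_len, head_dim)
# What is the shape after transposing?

Input shape: (1, 246, 96)
  -> after reshape: (1, 246, 6, 16)
Output shape: (1, 6, 246, 16)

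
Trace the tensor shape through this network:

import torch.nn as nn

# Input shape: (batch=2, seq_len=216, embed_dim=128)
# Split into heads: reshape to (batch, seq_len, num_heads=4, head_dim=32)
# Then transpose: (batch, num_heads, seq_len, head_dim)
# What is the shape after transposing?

Input shape: (2, 216, 128)
  -> after reshape: (2, 216, 4, 32)
Output shape: (2, 4, 216, 32)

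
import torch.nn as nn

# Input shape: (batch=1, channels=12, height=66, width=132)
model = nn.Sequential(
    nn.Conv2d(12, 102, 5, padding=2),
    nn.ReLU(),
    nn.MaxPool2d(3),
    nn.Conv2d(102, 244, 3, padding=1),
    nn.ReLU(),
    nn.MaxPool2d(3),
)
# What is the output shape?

Input shape: (1, 12, 66, 132)
  -> after first Conv2d: (1, 102, 66, 132)
  -> after first MaxPool2d: (1, 102, 22, 44)
  -> after second Conv2d: (1, 244, 22, 44)
Output shape: (1, 244, 7, 14)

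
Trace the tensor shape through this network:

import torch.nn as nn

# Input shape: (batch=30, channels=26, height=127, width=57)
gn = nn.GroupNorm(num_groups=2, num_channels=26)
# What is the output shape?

Input shape: (30, 26, 127, 57)
Output shape: (30, 26, 127, 57)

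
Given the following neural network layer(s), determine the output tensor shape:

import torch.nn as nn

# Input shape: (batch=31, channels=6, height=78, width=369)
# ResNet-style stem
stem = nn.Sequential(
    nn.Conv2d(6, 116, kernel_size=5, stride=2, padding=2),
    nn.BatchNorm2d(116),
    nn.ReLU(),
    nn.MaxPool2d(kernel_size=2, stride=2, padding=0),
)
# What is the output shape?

Input shape: (31, 6, 78, 369)
  -> after Conv2d 5x5 stride=2: (31, 116, 39, 185)
Output shape: (31, 116, 19, 92)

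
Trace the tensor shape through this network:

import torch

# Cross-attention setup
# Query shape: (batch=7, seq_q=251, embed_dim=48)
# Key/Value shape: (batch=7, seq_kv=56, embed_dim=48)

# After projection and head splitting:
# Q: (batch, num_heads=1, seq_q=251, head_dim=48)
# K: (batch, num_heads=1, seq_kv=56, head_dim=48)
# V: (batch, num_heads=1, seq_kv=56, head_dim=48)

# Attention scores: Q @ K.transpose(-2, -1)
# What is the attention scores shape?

Input shape: (7, 251, 48)
Output shape: (7, 1, 251, 56)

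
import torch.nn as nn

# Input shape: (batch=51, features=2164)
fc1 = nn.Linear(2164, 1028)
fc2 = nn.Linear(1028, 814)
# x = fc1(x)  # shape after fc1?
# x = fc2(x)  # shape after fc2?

Input shape: (51, 2164)
  -> after fc1: (51, 1028)
Output shape: (51, 814)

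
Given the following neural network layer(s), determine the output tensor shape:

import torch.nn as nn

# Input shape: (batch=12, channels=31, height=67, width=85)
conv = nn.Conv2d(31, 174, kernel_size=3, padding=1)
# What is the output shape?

Input shape: (12, 31, 67, 85)
Output shape: (12, 174, 67, 85)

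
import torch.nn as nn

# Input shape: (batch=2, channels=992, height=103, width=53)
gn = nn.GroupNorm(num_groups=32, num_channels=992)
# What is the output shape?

Input shape: (2, 992, 103, 53)
Output shape: (2, 992, 103, 53)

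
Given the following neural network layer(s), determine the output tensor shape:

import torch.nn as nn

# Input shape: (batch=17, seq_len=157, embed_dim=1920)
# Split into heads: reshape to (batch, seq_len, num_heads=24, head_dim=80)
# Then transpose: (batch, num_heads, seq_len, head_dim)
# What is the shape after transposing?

Input shape: (17, 157, 1920)
  -> after reshape: (17, 157, 24, 80)
Output shape: (17, 24, 157, 80)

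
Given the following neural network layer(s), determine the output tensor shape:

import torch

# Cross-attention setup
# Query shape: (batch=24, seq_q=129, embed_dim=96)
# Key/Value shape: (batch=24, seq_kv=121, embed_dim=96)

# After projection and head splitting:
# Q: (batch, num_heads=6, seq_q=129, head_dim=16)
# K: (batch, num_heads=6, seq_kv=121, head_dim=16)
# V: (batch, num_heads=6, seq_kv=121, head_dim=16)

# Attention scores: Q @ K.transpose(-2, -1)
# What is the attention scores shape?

Input shape: (24, 129, 96)
Output shape: (24, 6, 129, 121)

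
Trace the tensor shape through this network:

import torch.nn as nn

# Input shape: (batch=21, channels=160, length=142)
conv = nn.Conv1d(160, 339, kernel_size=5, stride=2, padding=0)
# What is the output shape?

Input shape: (21, 160, 142)
Output shape: (21, 339, 69)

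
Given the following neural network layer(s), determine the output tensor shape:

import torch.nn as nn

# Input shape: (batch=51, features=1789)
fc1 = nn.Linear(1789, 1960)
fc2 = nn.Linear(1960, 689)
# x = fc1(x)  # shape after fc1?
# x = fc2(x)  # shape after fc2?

Input shape: (51, 1789)
  -> after fc1: (51, 1960)
Output shape: (51, 689)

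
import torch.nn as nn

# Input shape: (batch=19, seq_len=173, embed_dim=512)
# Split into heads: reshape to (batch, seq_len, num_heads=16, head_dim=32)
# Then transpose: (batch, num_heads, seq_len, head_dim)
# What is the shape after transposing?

Input shape: (19, 173, 512)
  -> after reshape: (19, 173, 16, 32)
Output shape: (19, 16, 173, 32)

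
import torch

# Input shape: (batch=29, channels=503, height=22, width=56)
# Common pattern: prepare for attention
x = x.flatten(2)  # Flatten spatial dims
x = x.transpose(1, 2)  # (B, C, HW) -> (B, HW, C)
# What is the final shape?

Input shape: (29, 503, 22, 56)
  -> after flatten(2): (29, 503, 1232)
Output shape: (29, 1232, 503)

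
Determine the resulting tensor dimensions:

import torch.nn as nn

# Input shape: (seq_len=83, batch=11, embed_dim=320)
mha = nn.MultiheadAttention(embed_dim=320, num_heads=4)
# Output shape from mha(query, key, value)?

Input shape: (83, 11, 320)
Output shape: (83, 11, 320)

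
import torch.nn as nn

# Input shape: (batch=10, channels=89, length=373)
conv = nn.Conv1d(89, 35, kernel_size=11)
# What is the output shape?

Input shape: (10, 89, 373)
Output shape: (10, 35, 363)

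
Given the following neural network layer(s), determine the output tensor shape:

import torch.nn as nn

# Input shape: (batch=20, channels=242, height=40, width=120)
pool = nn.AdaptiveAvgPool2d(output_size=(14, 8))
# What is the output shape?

Input shape: (20, 242, 40, 120)
Output shape: (20, 242, 14, 8)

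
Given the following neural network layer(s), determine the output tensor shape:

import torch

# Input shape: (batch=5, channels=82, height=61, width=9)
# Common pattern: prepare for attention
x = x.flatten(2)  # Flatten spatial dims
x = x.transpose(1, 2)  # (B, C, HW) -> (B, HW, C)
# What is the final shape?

Input shape: (5, 82, 61, 9)
  -> after flatten(2): (5, 82, 549)
Output shape: (5, 549, 82)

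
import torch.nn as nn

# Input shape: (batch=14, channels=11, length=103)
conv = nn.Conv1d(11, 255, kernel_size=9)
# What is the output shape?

Input shape: (14, 11, 103)
Output shape: (14, 255, 95)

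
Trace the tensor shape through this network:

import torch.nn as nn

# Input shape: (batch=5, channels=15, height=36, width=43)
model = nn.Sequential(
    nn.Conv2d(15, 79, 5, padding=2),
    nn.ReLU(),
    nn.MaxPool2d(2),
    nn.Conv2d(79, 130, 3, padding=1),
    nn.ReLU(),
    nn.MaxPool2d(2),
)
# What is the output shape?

Input shape: (5, 15, 36, 43)
  -> after first Conv2d: (5, 79, 36, 43)
  -> after first MaxPool2d: (5, 79, 18, 21)
  -> after second Conv2d: (5, 130, 18, 21)
Output shape: (5, 130, 9, 10)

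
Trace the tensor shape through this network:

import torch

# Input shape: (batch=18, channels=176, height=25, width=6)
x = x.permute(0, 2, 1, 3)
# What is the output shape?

Input shape: (18, 176, 25, 6)
Output shape: (18, 25, 176, 6)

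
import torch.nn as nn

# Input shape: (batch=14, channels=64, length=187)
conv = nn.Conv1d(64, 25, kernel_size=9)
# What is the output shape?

Input shape: (14, 64, 187)
Output shape: (14, 25, 179)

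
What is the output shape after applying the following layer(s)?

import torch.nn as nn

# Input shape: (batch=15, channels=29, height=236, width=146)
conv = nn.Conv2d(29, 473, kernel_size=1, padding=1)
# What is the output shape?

Input shape: (15, 29, 236, 146)
Output shape: (15, 473, 238, 148)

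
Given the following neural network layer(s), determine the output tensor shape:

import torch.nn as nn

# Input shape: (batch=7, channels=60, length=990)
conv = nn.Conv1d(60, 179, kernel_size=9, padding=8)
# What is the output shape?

Input shape: (7, 60, 990)
Output shape: (7, 179, 998)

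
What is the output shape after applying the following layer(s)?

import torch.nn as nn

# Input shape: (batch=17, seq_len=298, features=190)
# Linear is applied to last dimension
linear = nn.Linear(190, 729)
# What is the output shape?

Input shape: (17, 298, 190)
Output shape: (17, 298, 729)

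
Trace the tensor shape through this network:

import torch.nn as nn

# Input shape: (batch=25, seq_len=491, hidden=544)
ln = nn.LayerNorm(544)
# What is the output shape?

Input shape: (25, 491, 544)
Output shape: (25, 491, 544)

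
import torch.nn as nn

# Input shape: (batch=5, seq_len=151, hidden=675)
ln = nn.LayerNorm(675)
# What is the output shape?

Input shape: (5, 151, 675)
Output shape: (5, 151, 675)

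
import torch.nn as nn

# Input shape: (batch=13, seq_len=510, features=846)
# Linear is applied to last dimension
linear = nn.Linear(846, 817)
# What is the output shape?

Input shape: (13, 510, 846)
Output shape: (13, 510, 817)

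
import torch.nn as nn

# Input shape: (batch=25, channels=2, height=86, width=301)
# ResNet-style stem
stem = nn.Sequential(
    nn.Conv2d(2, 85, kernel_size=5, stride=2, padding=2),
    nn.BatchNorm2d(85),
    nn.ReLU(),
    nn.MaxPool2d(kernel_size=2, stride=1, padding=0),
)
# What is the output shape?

Input shape: (25, 2, 86, 301)
  -> after Conv2d 5x5 stride=2: (25, 85, 43, 151)
Output shape: (25, 85, 42, 150)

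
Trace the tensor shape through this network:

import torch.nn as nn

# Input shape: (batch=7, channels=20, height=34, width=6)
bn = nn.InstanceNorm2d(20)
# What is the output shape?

Input shape: (7, 20, 34, 6)
Output shape: (7, 20, 34, 6)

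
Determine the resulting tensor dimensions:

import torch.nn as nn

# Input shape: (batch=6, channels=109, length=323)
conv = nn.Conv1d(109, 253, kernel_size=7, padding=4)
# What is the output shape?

Input shape: (6, 109, 323)
Output shape: (6, 253, 325)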